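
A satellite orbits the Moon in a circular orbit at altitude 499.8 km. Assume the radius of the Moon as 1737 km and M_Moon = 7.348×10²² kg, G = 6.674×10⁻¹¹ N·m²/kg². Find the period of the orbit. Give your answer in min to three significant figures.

T ≈ 158 min

μ = GM = 6.674×10⁻¹¹ × 7.348×10²² = 4.904×10¹² m³/s².
r = 1737 + 499.8 = 2236.8 km = 2.2368×10⁶ m.
Kepler's third law: T = 2π√(r³/μ) = 2π√((2.237×10⁶)³ / 4.904×10¹²).
r³/μ = 2.282×10⁶ s², so T = 2π × 1.511×10³ = 9.492×10³ s.
Converting: 9.492×10³ s ÷ 60.00 = 158.2 min.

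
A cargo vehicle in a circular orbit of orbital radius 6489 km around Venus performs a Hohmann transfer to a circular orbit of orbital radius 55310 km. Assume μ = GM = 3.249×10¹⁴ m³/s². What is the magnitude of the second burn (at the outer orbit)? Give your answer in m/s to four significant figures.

Δv ≈ 1313 m/s

r₁ = 6489 km = 6.489×10⁶ m.
r₂ = 55310 km = 5.531×10⁷ m.
Transfer ellipse a_t = (r₁ + r₂)/2 = 3.090×10⁷ m.
At r₁: circular v_c1 = √(μ/r₁) = 7076 m/s; transfer-periapsis v_p = √[μ(2/r₁ − 1/a_t)] = 9467 m/s.
At r₂: circular v_c2 = √(μ/r₂) = 2424 m/s; transfer-apoapsis v_a = √[μ(2/r₂ − 1/a_t)] = 1111 m/s.
Δv₂ = v_c2 − v_a = 1313 m/s.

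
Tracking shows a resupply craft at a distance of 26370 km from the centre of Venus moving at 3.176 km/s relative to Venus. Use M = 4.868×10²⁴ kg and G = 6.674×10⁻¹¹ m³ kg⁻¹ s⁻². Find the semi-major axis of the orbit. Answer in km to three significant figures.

a ≈ 22300 km

μ = GM = 6.674×10⁻¹¹ × 4.868×10²⁴ = 3.249×10¹⁴ m³/s².
r = 2.637×10⁷ m.
Specific orbital energy ε = v²/2 − μ/r = (3176)²/2 − 3.249×10¹⁴/2.637×10⁷ = -7.277×10⁶ J/kg.
Since ε = −μ/(2a), a = −μ/(2ε) = 2.232×10⁷ m = 22323 km.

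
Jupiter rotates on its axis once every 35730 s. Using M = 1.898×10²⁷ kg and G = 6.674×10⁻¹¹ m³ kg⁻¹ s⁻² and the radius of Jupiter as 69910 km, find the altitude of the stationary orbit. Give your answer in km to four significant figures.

h_sync ≈ 90090 km

μ = GM = 6.674×10⁻¹¹ × 1.898×10²⁷ = 1.267×10¹⁷ m³/s².
A synchronous orbit has period T, so by Kepler's third law a = (μT²/4π²)^(1/3).
μT²/4π² = 1.267×10¹⁷ × (3.573×10⁴)² / 39.48 = 4.096×10²⁴ m³.
a = 1.600×10⁸ m = 1.6000×10⁵ km.
Altitude h = a − R = 1.6000×10⁵ − 69910 = 90094 km.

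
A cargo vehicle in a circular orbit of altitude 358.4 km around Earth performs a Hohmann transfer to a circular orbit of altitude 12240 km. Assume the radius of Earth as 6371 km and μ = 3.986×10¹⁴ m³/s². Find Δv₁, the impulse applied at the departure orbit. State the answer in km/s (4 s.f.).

r₁ = 6371 + 358.4 = 6729.4 km = 6.7294×10⁶ m.
r₂ = 6371 + 12240 = 18611 km = 1.8611×10⁷ m.
Transfer ellipse a_t = (r₁ + r₂)/2 = 1.267×10⁷ m.
At r₁: circular v_c1 = √(μ/r₁) = 7696 m/s; transfer-perigee v_p = √[μ(2/r₁ − 1/a_t)] = 9328 m/s.
Δv₁ = v_p − v_c1 = 1631 m/s.
= 1.631 km/s.

Δv ≈ 1.631 km/s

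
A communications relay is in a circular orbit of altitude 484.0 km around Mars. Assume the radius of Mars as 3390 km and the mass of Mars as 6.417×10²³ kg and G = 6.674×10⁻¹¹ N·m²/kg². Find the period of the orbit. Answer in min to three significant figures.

T ≈ 122 min

μ = GM = 6.674×10⁻¹¹ × 6.417×10²³ = 4.283×10¹³ m³/s².
r = 3390 + 484.0 = 3874.0 km = 3.8740×10⁶ m.
Kepler's third law: T = 2π√(r³/μ) = 2π√((3.874×10⁶)³ / 4.283×10¹³).
r³/μ = 1.358×10⁶ s², so T = 2π × 1.165×10³ = 7.321×10³ s.
Converting: 7.321×10³ s ÷ 60.00 = 122.0 min.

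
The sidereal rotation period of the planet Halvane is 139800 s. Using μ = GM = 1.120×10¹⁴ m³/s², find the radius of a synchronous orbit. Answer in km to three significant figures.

A synchronous orbit has period T, so by Kepler's third law a = (μT²/4π²)^(1/3).
μT²/4π² = 1.120×10¹⁴ × (1.398×10⁵)² / 39.48 = 5.545×10²² m³.
a = 3.813×10⁷ m = 38132 km.

r_sync ≈ 38100 km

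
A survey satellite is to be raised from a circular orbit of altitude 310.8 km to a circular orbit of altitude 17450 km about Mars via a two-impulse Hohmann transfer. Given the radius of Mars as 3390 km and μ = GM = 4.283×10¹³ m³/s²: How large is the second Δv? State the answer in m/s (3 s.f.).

Δv ≈ 646 m/s

r₁ = 3390 + 310.8 = 3700.8 km = 3.7008×10⁶ m.
r₂ = 3390 + 17450 = 20840 km = 2.0840×10⁷ m.
Transfer ellipse a_t = (r₁ + r₂)/2 = 1.227×10⁷ m.
At r₁: circular v_c1 = √(μ/r₁) = 3402 m/s; transfer-periapsis v_p = √[μ(2/r₁ − 1/a_t)] = 4433 m/s.
At r₂: circular v_c2 = √(μ/r₂) = 1434 m/s; transfer-apoapsis v_a = √[μ(2/r₂ − 1/a_t)] = 787.3 m/s.
Δv₂ = v_c2 − v_a = 646.3 m/s.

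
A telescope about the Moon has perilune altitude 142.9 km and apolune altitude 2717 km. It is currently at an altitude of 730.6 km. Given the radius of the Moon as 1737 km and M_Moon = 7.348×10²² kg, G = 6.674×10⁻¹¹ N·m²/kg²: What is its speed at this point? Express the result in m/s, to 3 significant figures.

μ = GM = 6.674×10⁻¹¹ × 7.348×10²² = 4.904×10¹² m³/s².
r_p = 1737 + 142.9 = 1879.9 km = 1.8799×10⁶ m.
r_a = 1737 + 2717 = 4454.0 km = 4.4540×10⁶ m.
r = 1737 + 730.6 = 2467.6 km = 2.468×10⁶ m.
Semi-major axis a = (r_p + r_a)/2 = 3166.9 km = 3.167×10⁶ m.
Vis-viva: v² = μ(2/r − 1/a) = 4.904×10¹² × (8.105×10⁻⁷ − 3.158×10⁻⁷) = 2.426×10⁶ m²/s².
v = 1558 m/s.

v ≈ 1560 m/s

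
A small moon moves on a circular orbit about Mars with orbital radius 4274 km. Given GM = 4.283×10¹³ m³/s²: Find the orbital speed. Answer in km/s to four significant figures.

v ≈ 3.166 km/s

r = 4274 km = 4.274×10⁶ m.
For a circular orbit v = √(μ/r) = √(4.283×10¹³ / 4.274×10⁶) = √(1.002×10⁷) = 3166 m/s.
That is 3.166 km/s.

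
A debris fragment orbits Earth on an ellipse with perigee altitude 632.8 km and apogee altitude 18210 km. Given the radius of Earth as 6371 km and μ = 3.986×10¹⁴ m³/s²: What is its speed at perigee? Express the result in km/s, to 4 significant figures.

v ≈ 9.412 km/s

r_p = 6371 + 632.8 = 7003.8 km = 7.0038×10⁶ m.
r_a = 6371 + 18210 = 24581 km = 2.4581×10⁷ m.
Semi-major axis a = (r_p + r_a)/2 = 15792 km = 1.579×10⁷ m.
Vis-viva: v² = μ(2/r − 1/a) = 3.986×10¹⁴ × (2.856×10⁻⁷ − 6.332×10⁻⁸) = 8.858×10⁷ m²/s².
v = 9412 m/s = 9.412 km/s.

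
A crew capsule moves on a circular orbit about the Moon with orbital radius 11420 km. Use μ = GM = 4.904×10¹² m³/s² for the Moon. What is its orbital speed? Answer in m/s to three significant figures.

r = 11420 km = 1.142×10⁷ m.
For a circular orbit v = √(μ/r) = √(4.904×10¹² / 1.142×10⁷) = √(4.294×10⁵) = 655.3 m/s.

v ≈ 655 m/s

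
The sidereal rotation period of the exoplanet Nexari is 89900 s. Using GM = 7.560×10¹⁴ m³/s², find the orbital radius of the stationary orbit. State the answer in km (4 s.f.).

A synchronous orbit has period T, so by Kepler's third law a = (μT²/4π²)^(1/3).
μT²/4π² = 7.560×10¹⁴ × (8.990×10⁴)² / 39.48 = 1.548×10²³ m³.
a = 5.369×10⁷ m = 53690 km.

r_sync ≈ 53690 km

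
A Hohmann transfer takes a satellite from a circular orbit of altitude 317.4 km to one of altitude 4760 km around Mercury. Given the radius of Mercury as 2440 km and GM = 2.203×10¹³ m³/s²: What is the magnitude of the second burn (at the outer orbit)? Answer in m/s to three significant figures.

Δv ≈ 447 m/s

r₁ = 2440 + 317.4 = 2757.4 km = 2.7574×10⁶ m.
r₂ = 2440 + 4760 = 7200.0 km = 7.2000×10⁶ m.
Transfer ellipse a_t = (r₁ + r₂)/2 = 4.979×10⁶ m.
At r₁: circular v_c1 = √(μ/r₁) = 2827 m/s; transfer-periherm v_p = √[μ(2/r₁ − 1/a_t)] = 3399 m/s.
At r₂: circular v_c2 = √(μ/r₂) = 1749 m/s; transfer-apoherm v_a = √[μ(2/r₂ − 1/a_t)] = 1302 m/s.
Δv₂ = v_c2 − v_a = 447.4 m/s.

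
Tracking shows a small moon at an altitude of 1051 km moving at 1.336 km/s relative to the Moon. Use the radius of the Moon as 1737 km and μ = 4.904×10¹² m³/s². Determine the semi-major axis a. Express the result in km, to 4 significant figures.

r = 1737 + 1051 = 2788.0 km = 2.788×10⁶ m.
Vis-viva rearranged: 1/a = 2/r − v²/μ = 7.174×10⁻⁷ − 3.640×10⁻⁷ = 3.534×10⁻⁷ m⁻¹.
a = 2.830×10⁶ m = 2829.7 km.

a ≈ 2830 km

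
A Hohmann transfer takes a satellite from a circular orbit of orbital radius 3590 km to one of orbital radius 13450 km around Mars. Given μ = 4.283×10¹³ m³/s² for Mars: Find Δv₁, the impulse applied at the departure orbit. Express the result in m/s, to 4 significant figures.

Δv ≈ 885.7 m/s

r₁ = 3590 km = 3.590×10⁶ m.
r₂ = 13450 km = 1.345×10⁷ m.
Transfer ellipse a_t = (r₁ + r₂)/2 = 8.520×10⁶ m.
At r₁: circular v_c1 = √(μ/r₁) = 3454 m/s; transfer-periapsis v_p = √[μ(2/r₁ − 1/a_t)] = 4340 m/s.
Δv₁ = v_p − v_c1 = 885.7 m/s.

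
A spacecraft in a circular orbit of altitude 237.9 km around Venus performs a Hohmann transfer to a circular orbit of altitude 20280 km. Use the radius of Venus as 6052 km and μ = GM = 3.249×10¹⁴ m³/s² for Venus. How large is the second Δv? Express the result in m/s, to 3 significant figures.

Δv ≈ 1330 m/s

r₁ = 6052 + 237.9 = 6289.9 km = 6.2899×10⁶ m.
r₂ = 6052 + 20280 = 26332 km = 2.6332×10⁷ m.
Transfer ellipse a_t = (r₁ + r₂)/2 = 1.631×10⁷ m.
At r₁: circular v_c1 = √(μ/r₁) = 7187 m/s; transfer-periapsis v_p = √[μ(2/r₁ − 1/a_t)] = 9132 m/s.
At r₂: circular v_c2 = √(μ/r₂) = 3513 m/s; transfer-apoapsis v_a = √[μ(2/r₂ − 1/a_t)] = 2181 m/s.
Δv₂ = v_c2 − v_a = 1331 m/s.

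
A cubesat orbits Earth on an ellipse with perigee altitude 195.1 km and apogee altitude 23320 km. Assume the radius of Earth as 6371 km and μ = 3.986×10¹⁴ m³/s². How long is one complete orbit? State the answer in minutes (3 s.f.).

T ≈ 405 minutes

r_p = 6371 + 195.1 = 6566.1 km = 6.5661×10⁶ m.
r_a = 6371 + 23320 = 29691 km = 2.9691×10⁷ m.
Semi-major axis a = (r_p + r_a)/2 = (6566.1 + 29691)/2 = 18129 km = 1.813×10⁷ m.
By Kepler's third law T = 2π√(a³/μ) = 2π × 3.866×10³ = 2.429×10⁴ s.
= 404.9 minutes.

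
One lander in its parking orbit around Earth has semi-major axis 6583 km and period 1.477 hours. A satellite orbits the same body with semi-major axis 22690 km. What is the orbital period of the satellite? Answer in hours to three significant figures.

Kepler's third law: T² ∝ a³, so T₂ = T₁ (a₂/a₁)^(3/2).
a₂/a₁ = 3.447, (a₂/a₁)^(3/2) = 6.399.
T₂ = 1.477 × 6.399 = 9.451 hours.

T₂ ≈ 9.45 hours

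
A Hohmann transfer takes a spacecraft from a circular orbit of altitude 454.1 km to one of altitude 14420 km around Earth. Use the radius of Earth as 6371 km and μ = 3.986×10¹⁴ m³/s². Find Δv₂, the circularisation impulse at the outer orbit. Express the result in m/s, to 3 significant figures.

r₁ = 6371 + 454.1 = 6825.1 km = 6.8251×10⁶ m.
r₂ = 6371 + 14420 = 20791 km = 2.0791×10⁷ m.
Transfer ellipse a_t = (r₁ + r₂)/2 = 1.381×10⁷ m.
At r₁: circular v_c1 = √(μ/r₁) = 7642 m/s; transfer-perigee v_p = √[μ(2/r₁ − 1/a_t)] = 9377 m/s.
At r₂: circular v_c2 = √(μ/r₂) = 4379 m/s; transfer-apogee v_a = √[μ(2/r₂ − 1/a_t)] = 3078 m/s.
Δv₂ = v_c2 − v_a = 1300 m/s.

Δv ≈ 1300 m/s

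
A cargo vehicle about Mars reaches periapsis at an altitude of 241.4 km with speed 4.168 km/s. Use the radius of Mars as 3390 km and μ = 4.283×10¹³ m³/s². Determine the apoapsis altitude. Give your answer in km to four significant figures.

r_p = 3390 + 241.4 = 3631.4 km = 3.631×10⁶ m.
Specific energy ε = v²/2 − μ/r = -3.108×10⁶ J/kg, so a = −μ/(2ε) = 6.890×10⁶ m.
The apsides satisfy r_p + r_a = 2a, so the apoapsis radius is 2a − r_p = 1.015×10⁷ m = 10148 km.
Apoapsis altitude = 10148 − 3390 = 6758.1 km.

apoapsis altitude ≈ 6758 km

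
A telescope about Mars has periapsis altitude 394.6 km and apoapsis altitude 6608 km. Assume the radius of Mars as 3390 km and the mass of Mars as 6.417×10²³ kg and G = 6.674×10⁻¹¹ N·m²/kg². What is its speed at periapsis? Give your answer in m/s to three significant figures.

μ = GM = 6.674×10⁻¹¹ × 6.417×10²³ = 4.283×10¹³ m³/s².
r_p = 3390 + 394.6 = 3784.6 km = 3.7846×10⁶ m.
r_a = 3390 + 6608 = 9998.0 km = 9.9980×10⁶ m.
Semi-major axis a = (r_p + r_a)/2 = 6891.3 km = 6.891×10⁶ m.
Vis-viva: v² = μ(2/r − 1/a) = 4.283×10¹³ × (5.285×10⁻⁷ − 1.451×10⁻⁷) = 1.642×10⁷ m²/s².
v = 4052 m/s.

v ≈ 4050 m/s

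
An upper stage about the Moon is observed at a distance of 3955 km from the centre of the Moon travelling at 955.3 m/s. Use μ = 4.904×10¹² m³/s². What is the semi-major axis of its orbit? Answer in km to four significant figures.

a ≈ 3129 km

r = 3.955×10⁶ m.
Specific orbital energy ε = v²/2 − μ/r = (955.3)²/2 − 4.904×10¹²/3.955×10⁶ = -7.837×10⁵ J/kg.
Since ε = −μ/(2a), a = −μ/(2ε) = 3.129×10⁶ m = 3128.9 km.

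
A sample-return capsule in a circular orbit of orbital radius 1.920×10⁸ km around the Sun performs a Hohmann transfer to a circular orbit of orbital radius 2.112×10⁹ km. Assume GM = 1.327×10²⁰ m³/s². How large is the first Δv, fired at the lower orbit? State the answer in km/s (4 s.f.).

r₁ = 1.920×10⁸ km = 1.920×10¹¹ m.
r₂ = 2.112×10⁹ km = 2.112×10¹² m.
Transfer ellipse a_t = (r₁ + r₂)/2 = 1.152×10¹² m.
At r₁: circular v_c1 = √(μ/r₁) = 26290 m/s; transfer-perihelion v_p = √[μ(2/r₁ − 1/a_t)] = 35600 m/s.
Δv₁ = v_p − v_c1 = 9307 m/s.
= 9.307 km/s.

Δv ≈ 9.307 km/s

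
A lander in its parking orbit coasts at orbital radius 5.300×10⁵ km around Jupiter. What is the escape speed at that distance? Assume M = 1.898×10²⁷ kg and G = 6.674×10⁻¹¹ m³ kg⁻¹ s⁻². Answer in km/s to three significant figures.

μ = GM = 6.674×10⁻¹¹ × 1.898×10²⁷ = 1.267×10¹⁷ m³/s².
r = 5.300×10⁵ km = 5.300×10⁸ m.
Escape speed v_esc = √(2μ/r) = √(2 × 1.267×10¹⁷ / 5.300×10⁸) = √(4.780×10⁸) = 21860 m/s.
= 21.86 km/s.

v_esc ≈ 21.9 km/s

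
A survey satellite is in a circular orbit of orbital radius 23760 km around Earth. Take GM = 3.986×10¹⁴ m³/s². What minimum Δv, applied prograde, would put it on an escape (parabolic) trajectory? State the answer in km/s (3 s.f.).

Δv ≈ 1.70 km/s

r = 23760 km = 2.376×10⁷ m.
Circular speed v_c = √(μ/r) = 4096 m/s.
Escape speed v_esc = √(2μ/r) = √2 × v_c = 5792 m/s.
Δv = v_esc − v_c = 1697 m/s = 1.697 km/s.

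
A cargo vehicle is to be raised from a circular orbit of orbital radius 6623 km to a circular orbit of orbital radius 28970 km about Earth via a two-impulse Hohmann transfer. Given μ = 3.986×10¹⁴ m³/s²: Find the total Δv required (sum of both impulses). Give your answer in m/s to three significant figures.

Δv_total ≈ 3590 m/s

r₁ = 6623 km = 6.623×10⁶ m.
r₂ = 28970 km = 2.897×10⁷ m.
Transfer ellipse a_t = (r₁ + r₂)/2 = 1.780×10⁷ m.
At r₁: circular v_c1 = √(μ/r₁) = 7758 m/s; transfer-perigee v_p = √[μ(2/r₁ − 1/a_t)] = 9898 m/s.
Δv₁ = v_p − v_c1 = 2140 m/s.
At r₂: circular v_c2 = √(μ/r₂) = 3709 m/s; transfer-apogee v_a = √[μ(2/r₂ − 1/a_t)] = 2263 m/s.
Δv₂ = v_c2 − v_a = 1446 m/s.
Total Δv = Δv₁ + Δv₂ = 3587 m/s.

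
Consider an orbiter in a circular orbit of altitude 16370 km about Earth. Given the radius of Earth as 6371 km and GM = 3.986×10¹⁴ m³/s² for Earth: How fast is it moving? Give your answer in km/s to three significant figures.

r = 6371 + 16370 = 22741 km = 2.2741×10⁷ m.
For a circular orbit v = √(μ/r) = √(3.986×10¹⁴ / 2.274×10⁷) = √(1.753×10⁷) = 4187 m/s.
That is 4.187 km/s.

v ≈ 4.19 km/s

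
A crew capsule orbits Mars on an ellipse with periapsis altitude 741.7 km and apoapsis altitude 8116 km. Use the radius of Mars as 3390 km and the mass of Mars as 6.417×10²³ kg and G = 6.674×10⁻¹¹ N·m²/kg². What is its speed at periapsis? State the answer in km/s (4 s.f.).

μ = GM = 6.674×10⁻¹¹ × 6.417×10²³ = 4.283×10¹³ m³/s².
r_p = 3390 + 741.7 = 4131.7 km = 4.1317×10⁶ m.
r_a = 3390 + 8116 = 11506 km = 1.1506×10⁷ m.
Semi-major axis a = (r_p + r_a)/2 = 7818.9 km = 7.819×10⁶ m.
Vis-viva: v² = μ(2/r − 1/a) = 4.283×10¹³ × (4.841×10⁻⁷ − 1.279×10⁻⁷) = 1.525×10⁷ m²/s².
v = 3906 m/s = 3.906 km/s.

v ≈ 3.906 km/s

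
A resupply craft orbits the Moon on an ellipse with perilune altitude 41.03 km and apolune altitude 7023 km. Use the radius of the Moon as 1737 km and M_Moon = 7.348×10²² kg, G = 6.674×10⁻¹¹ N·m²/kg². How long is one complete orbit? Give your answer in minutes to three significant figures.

μ = GM = 6.674×10⁻¹¹ × 7.348×10²² = 4.904×10¹² m³/s².
r_p = 1737 + 41.03 = 1778.0 km = 1.7780×10⁶ m.
r_a = 1737 + 7023 = 8760.0 km = 8.7600×10⁶ m.
Semi-major axis a = (r_p + r_a)/2 = (1778.0 + 8760.0)/2 = 5269.0 km = 5.269×10⁶ m.
By Kepler's third law T = 2π√(a³/μ) = 2π × 5.462×10³ = 3.432×10⁴ s.
= 571.9 minutes.

T ≈ 572 minutes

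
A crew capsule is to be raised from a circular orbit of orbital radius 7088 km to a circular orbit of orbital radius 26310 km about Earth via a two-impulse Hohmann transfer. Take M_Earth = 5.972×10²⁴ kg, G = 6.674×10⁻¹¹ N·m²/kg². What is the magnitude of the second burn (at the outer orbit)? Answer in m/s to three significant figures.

μ = GM = 6.674×10⁻¹¹ × 5.972×10²⁴ = 3.986×10¹⁴ m³/s².
r₁ = 7088 km = 7.088×10⁶ m.
r₂ = 26310 km = 2.631×10⁷ m.
Transfer ellipse a_t = (r₁ + r₂)/2 = 1.670×10⁷ m.
At r₁: circular v_c1 = √(μ/r₁) = 7499 m/s; transfer-perigee v_p = √[μ(2/r₁ − 1/a_t)] = 9413 m/s.
At r₂: circular v_c2 = √(μ/r₂) = 3892 m/s; transfer-apogee v_a = √[μ(2/r₂ − 1/a_t)] = 2536 m/s.
Δv₂ = v_c2 − v_a = 1356 m/s.

Δv ≈ 1360 m/s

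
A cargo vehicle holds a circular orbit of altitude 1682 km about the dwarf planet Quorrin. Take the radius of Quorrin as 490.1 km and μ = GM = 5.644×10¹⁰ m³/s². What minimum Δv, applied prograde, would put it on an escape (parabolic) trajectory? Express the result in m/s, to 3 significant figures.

Δv ≈ 66.8 m/s

r = 490.1 + 1682 = 2172.1 km = 2.1721×10⁶ m.
Circular speed v_c = √(μ/r) = 161.2 m/s.
Escape speed v_esc = √(2μ/r) = √2 × v_c = 228.0 m/s.
Δv = v_esc − v_c = 66.77 m/s.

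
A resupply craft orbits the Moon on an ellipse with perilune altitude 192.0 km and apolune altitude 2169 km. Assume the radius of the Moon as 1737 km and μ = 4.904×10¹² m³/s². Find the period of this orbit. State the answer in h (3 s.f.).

r_p = 1737 + 192.0 = 1929.0 km = 1.9290×10⁶ m.
r_a = 1737 + 2169 = 3906.0 km = 3.9060×10⁶ m.
Semi-major axis a = (r_p + r_a)/2 = (1929.0 + 3906.0)/2 = 2917.5 km = 2.918×10⁶ m.
By Kepler's third law T = 2π√(a³/μ) = 2π × 2.250×10³ = 1.414×10⁴ s.
= 3.928 h.

T ≈ 3.93 h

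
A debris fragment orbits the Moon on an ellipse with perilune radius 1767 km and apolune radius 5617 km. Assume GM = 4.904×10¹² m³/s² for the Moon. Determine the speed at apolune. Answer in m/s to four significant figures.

v ≈ 646.4 m/s

Semi-major axis a = (r_p + r_a)/2 = 3692.0 km = 3.692×10⁶ m.
Vis-viva: v² = μ(2/r − 1/a) = 4.904×10¹² × (3.561×10⁻⁷ − 2.709×10⁻⁷) = 4.179×10⁵ m²/s².
v = 646.4 m/s.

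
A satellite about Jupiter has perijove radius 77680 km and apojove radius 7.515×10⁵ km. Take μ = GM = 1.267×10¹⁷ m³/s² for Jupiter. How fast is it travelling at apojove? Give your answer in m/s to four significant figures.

v ≈ 5620 m/s

Semi-major axis a = (r_p + r_a)/2 = 4.1459×10⁵ km = 4.146×10⁸ m.
Vis-viva: v² = μ(2/r − 1/a) = 1.267×10¹⁷ × (2.661×10⁻⁹ − 2.412×10⁻⁹) = 3.159×10⁷ m²/s².
v = 5620 m/s.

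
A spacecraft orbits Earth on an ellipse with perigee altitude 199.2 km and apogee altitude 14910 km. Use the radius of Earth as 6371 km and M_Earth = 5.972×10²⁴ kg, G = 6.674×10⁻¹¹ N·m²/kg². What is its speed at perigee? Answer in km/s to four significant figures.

v ≈ 9.628 km/s

μ = GM = 6.674×10⁻¹¹ × 5.972×10²⁴ = 3.986×10¹⁴ m³/s².
r_p = 6371 + 199.2 = 6570.2 km = 6.5702×10⁶ m.
r_a = 6371 + 14910 = 21281 km = 2.1281×10⁷ m.
Semi-major axis a = (r_p + r_a)/2 = 13926 km = 1.393×10⁷ m.
Vis-viva: v² = μ(2/r − 1/a) = 3.986×10¹⁴ × (3.044×10⁻⁷ − 7.181×10⁻⁸) = 9.271×10⁷ m²/s².
v = 9628 m/s = 9.628 km/s.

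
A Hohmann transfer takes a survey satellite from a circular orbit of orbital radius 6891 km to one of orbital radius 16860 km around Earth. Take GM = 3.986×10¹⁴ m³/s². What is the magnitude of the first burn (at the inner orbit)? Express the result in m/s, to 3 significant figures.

Δv ≈ 1460 m/s

r₁ = 6891 km = 6.891×10⁶ m.
r₂ = 16860 km = 1.686×10⁷ m.
Transfer ellipse a_t = (r₁ + r₂)/2 = 1.188×10⁷ m.
At r₁: circular v_c1 = √(μ/r₁) = 7605 m/s; transfer-perigee v_p = √[μ(2/r₁ − 1/a_t)] = 9062 m/s.
Δv₁ = v_p − v_c1 = 1457 m/s.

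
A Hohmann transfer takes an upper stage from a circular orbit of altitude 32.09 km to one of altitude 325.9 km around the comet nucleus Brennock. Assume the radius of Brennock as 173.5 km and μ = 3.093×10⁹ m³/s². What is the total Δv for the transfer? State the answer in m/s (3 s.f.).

Δv_total ≈ 41.9 m/s

r₁ = 173.5 + 32.09 = 205.59 km = 2.0559×10⁵ m.
r₂ = 173.5 + 325.9 = 499.40 km = 4.9940×10⁵ m.
Transfer ellipse a_t = (r₁ + r₂)/2 = 3.525×10⁵ m.
At r₁: circular v_c1 = √(μ/r₁) = 122.7 m/s; transfer-periapsis v_p = √[μ(2/r₁ − 1/a_t)] = 146.0 m/s.
Δv₁ = v_p − v_c1 = 23.34 m/s.
At r₂: circular v_c2 = √(μ/r₂) = 78.70 m/s; transfer-apoapsis v_a = √[μ(2/r₂ − 1/a_t)] = 60.10 m/s.
Δv₂ = v_c2 − v_a = 18.60 m/s.
Total Δv = Δv₁ + Δv₂ = 41.93 m/s.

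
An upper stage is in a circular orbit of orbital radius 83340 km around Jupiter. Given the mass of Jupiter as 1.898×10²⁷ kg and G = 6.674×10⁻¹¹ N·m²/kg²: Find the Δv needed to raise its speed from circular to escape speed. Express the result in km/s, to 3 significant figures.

μ = GM = 6.674×10⁻¹¹ × 1.898×10²⁷ = 1.267×10¹⁷ m³/s².
r = 83340 km = 8.334×10⁷ m.
Circular speed v_c = √(μ/r) = 38990 m/s.
Escape speed v_esc = √(2μ/r) = √2 × v_c = 55140 m/s.
Δv = v_esc − v_c = 16150 m/s = 16.15 km/s.

Δv ≈ 16.1 km/s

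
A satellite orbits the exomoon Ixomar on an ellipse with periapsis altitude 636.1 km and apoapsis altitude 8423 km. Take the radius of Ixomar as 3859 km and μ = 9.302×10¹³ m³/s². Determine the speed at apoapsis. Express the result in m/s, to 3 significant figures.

v ≈ 2010 m/s

r_p = 3859 + 636.1 = 4495.1 km = 4.4951×10⁶ m.
r_a = 3859 + 8423 = 12282 km = 1.2282×10⁷ m.
Semi-major axis a = (r_p + r_a)/2 = 8388.5 km = 8.389×10⁶ m.
Vis-viva: v² = μ(2/r − 1/a) = 9.302×10¹³ × (1.628×10⁻⁷ − 1.192×10⁻⁷) = 4.058×10⁶ m²/s².
v = 2015 m/s.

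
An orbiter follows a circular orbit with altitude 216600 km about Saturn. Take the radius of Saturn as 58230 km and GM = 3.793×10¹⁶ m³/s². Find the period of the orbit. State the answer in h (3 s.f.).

r = 58230 + 216600 = 274830 km = 2.7483×10⁸ m.
Kepler's third law: T = 2π√(r³/μ) = 2π√((2.748×10⁸)³ / 3.793×10¹⁶).
r³/μ = 5.473×10⁸ s², so T = 2π × 2.339×10⁴ = 1.470×10⁵ s.
Converting: 1.470×10⁵ s ÷ 3600 = 40.83 h.

T ≈ 40.8 h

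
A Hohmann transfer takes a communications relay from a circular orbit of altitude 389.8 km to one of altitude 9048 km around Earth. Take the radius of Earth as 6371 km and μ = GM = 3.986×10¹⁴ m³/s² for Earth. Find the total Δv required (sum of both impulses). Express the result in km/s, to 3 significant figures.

Δv_total ≈ 2.49 km/s

r₁ = 6371 + 389.8 = 6760.8 km = 6.7608×10⁶ m.
r₂ = 6371 + 9048 = 15419 km = 1.5419×10⁷ m.
Transfer ellipse a_t = (r₁ + r₂)/2 = 1.109×10⁷ m.
At r₁: circular v_c1 = √(μ/r₁) = 7678 m/s; transfer-perigee v_p = √[μ(2/r₁ − 1/a_t)] = 9054 m/s.
Δv₁ = v_p − v_c1 = 1375 m/s.
At r₂: circular v_c2 = √(μ/r₂) = 5084 m/s; transfer-apogee v_a = √[μ(2/r₂ − 1/a_t)] = 3970 m/s.
Δv₂ = v_c2 − v_a = 1115 m/s.
Total Δv = Δv₁ + Δv₂ = 2490 m/s = 2.490 km/s.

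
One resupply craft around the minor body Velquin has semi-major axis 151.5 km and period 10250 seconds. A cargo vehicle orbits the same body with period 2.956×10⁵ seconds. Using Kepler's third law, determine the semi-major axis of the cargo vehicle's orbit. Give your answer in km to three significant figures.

Kepler's third law: a³ ∝ T², so a₂ = a₁ (T₂/T₁)^(2/3).
T₂/T₁ = 28.84, (T₂/T₁)^(2/3) = 9.404.
a₂ = 151.5 × 9.404 = 1425 km.

a₂ ≈ 1420 km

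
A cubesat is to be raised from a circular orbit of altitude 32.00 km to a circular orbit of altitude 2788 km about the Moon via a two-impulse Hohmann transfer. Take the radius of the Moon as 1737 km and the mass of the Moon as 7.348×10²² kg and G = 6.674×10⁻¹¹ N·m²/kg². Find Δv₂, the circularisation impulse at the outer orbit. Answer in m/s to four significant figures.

μ = GM = 6.674×10⁻¹¹ × 7.348×10²² = 4.904×10¹² m³/s².
r₁ = 1737 + 32.00 = 1769.0 km = 1.7690×10⁶ m.
r₂ = 1737 + 2788 = 4525.0 km = 4.5250×10⁶ m.
Transfer ellipse a_t = (r₁ + r₂)/2 = 3.147×10⁶ m.
At r₁: circular v_c1 = √(μ/r₁) = 1665 m/s; transfer-perilune v_p = √[μ(2/r₁ − 1/a_t)] = 1997 m/s.
At r₂: circular v_c2 = √(μ/r₂) = 1041 m/s; transfer-apolune v_a = √[μ(2/r₂ − 1/a_t)] = 780.5 m/s.
Δv₂ = v_c2 − v_a = 260.5 m/s.

Δv ≈ 260.5 m/s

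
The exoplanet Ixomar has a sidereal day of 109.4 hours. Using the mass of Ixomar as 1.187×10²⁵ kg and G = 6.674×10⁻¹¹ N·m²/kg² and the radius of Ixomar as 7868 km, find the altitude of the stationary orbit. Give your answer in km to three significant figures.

μ = GM = 6.674×10⁻¹¹ × 1.187×10²⁵ = 7.922×10¹⁴ m³/s².
T = 109.4 hours = 3.938×10⁵ s.
A synchronous orbit has period T, so by Kepler's third law a = (μT²/4π²)^(1/3).
μT²/4π² = 7.922×10¹⁴ × (3.938×10⁵)² / 39.48 = 3.113×10²⁴ m³.
a = 1.460×10⁸ m = 1.4601×10⁵ km.
Altitude h = a − R = 1.4601×10⁵ − 7868 = 1.3814×10⁵ km.

h_sync ≈ 1.38×10⁵ km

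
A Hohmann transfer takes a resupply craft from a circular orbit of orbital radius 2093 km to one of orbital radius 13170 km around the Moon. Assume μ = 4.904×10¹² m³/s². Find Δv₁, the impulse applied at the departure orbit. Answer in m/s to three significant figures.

Δv ≈ 480 m/s

r₁ = 2093 km = 2.093×10⁶ m.
r₂ = 13170 km = 1.317×10⁷ m.
Transfer ellipse a_t = (r₁ + r₂)/2 = 7.632×10⁶ m.
At r₁: circular v_c1 = √(μ/r₁) = 1531 m/s; transfer-perilune v_p = √[μ(2/r₁ − 1/a_t)] = 2011 m/s.
Δv₁ = v_p − v_c1 = 480.1 m/s.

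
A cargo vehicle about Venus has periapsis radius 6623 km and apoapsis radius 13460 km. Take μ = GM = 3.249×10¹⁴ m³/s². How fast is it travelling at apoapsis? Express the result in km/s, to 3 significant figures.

v ≈ 3.99 km/s

Semi-major axis a = (r_p + r_a)/2 = 10042 km = 1.004×10⁷ m.
Vis-viva: v² = μ(2/r − 1/a) = 3.249×10¹⁴ × (1.486×10⁻⁷ − 9.959×10⁻⁸) = 1.592×10⁷ m²/s².
v = 3990 m/s = 3.990 km/s.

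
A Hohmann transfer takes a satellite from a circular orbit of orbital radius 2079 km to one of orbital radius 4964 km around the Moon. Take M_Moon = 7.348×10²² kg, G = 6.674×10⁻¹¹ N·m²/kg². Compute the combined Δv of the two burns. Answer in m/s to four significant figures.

Δv_total ≈ 517.9 m/s

μ = GM = 6.674×10⁻¹¹ × 7.348×10²² = 4.904×10¹² m³/s².
r₁ = 2079 km = 2.079×10⁶ m.
r₂ = 4964 km = 4.964×10⁶ m.
Transfer ellipse a_t = (r₁ + r₂)/2 = 3.522×10⁶ m.
At r₁: circular v_c1 = √(μ/r₁) = 1536 m/s; transfer-perilune v_p = √[μ(2/r₁ − 1/a_t)] = 1823 m/s.
Δv₁ = v_p − v_c1 = 287.6 m/s.
At r₂: circular v_c2 = √(μ/r₂) = 993.9 m/s; transfer-apolune v_a = √[μ(2/r₂ − 1/a_t)] = 763.7 m/s.
Δv₂ = v_c2 − v_a = 230.2 m/s.
Total Δv = Δv₁ + Δv₂ = 517.9 m/s.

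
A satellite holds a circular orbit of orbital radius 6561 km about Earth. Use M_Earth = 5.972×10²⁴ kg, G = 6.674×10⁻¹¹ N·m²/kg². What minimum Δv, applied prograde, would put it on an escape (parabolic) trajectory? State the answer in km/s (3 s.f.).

Δv ≈ 3.23 km/s

μ = GM = 6.674×10⁻¹¹ × 5.972×10²⁴ = 3.986×10¹⁴ m³/s².
r = 6561 km = 6.561×10⁶ m.
Circular speed v_c = √(μ/r) = 7794 m/s.
Escape speed v_esc = √(2μ/r) = √2 × v_c = 11020 m/s.
Δv = v_esc − v_c = 3228 m/s = 3.228 km/s.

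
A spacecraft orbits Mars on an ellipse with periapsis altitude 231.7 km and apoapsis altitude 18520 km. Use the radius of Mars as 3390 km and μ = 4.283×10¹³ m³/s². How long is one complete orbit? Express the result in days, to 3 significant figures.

T ≈ 0.507 days

r_p = 3390 + 231.7 = 3621.7 km = 3.6217×10⁶ m.
r_a = 3390 + 18520 = 21910 km = 2.1910×10⁷ m.
Semi-major axis a = (r_p + r_a)/2 = (3621.7 + 21910)/2 = 12766 km = 1.277×10⁷ m.
By Kepler's third law T = 2π√(a³/μ) = 2π × 6.969×10³ = 4.379×10⁴ s.
= 0.5068 days.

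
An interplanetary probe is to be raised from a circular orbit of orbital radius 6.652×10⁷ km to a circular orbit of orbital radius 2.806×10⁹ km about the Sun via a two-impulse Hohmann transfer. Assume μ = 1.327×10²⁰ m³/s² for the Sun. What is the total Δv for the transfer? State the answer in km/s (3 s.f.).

Δv_total ≈ 23.2 km/s

r₁ = 6.652×10⁷ km = 6.652×10¹⁰ m.
r₂ = 2.806×10⁹ km = 2.806×10¹² m.
Transfer ellipse a_t = (r₁ + r₂)/2 = 1.436×10¹² m.
At r₁: circular v_c1 = √(μ/r₁) = 44660 m/s; transfer-perihelion v_p = √[μ(2/r₁ − 1/a_t)] = 62430 m/s.
Δv₁ = v_p − v_c1 = 17760 m/s.
At r₂: circular v_c2 = √(μ/r₂) = 6877 m/s; transfer-aphelion v_a = √[μ(2/r₂ − 1/a_t)] = 1480 m/s.
Δv₂ = v_c2 − v_a = 5397 m/s.
Total Δv = Δv₁ + Δv₂ = 23160 m/s = 23.16 km/s.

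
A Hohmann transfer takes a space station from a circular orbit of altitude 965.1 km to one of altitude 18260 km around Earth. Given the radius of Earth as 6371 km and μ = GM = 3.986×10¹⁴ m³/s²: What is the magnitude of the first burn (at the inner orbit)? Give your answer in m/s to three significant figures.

Δv ≈ 1780 m/s

r₁ = 6371 + 965.1 = 7336.1 km = 7.3361×10⁶ m.
r₂ = 6371 + 18260 = 24631 km = 2.4631×10⁷ m.
Transfer ellipse a_t = (r₁ + r₂)/2 = 1.598×10⁷ m.
At r₁: circular v_c1 = √(μ/r₁) = 7371 m/s; transfer-perigee v_p = √[μ(2/r₁ − 1/a_t)] = 9150 m/s.
Δv₁ = v_p − v_c1 = 1779 m/s.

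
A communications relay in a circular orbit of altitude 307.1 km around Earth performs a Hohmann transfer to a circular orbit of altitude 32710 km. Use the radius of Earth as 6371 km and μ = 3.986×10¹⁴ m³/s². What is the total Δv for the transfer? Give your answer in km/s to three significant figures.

Δv_total ≈ 3.84 km/s

r₁ = 6371 + 307.1 = 6678.1 km = 6.6781×10⁶ m.
r₂ = 6371 + 32710 = 39081 km = 3.9081×10⁷ m.
Transfer ellipse a_t = (r₁ + r₂)/2 = 2.288×10⁷ m.
At r₁: circular v_c1 = √(μ/r₁) = 7726 m/s; transfer-perigee v_p = √[μ(2/r₁ − 1/a_t)] = 10100 m/s.
Δv₁ = v_p − v_c1 = 2371 m/s.
At r₂: circular v_c2 = √(μ/r₂) = 3194 m/s; transfer-apogee v_a = √[μ(2/r₂ − 1/a_t)] = 1725 m/s.
Δv₂ = v_c2 − v_a = 1468 m/s.
Total Δv = Δv₁ + Δv₂ = 3840 m/s = 3.840 km/s.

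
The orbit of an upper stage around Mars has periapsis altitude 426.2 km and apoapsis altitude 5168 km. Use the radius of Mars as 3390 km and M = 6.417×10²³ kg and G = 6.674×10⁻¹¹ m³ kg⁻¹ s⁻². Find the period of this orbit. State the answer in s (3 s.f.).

μ = GM = 6.674×10⁻¹¹ × 6.417×10²³ = 4.283×10¹³ m³/s².
r_p = 3390 + 426.2 = 3816.2 km = 3.8162×10⁶ m.
r_a = 3390 + 5168 = 8558.0 km = 8.5580×10⁶ m.
Semi-major axis a = (r_p + r_a)/2 = (3816.2 + 8558.0)/2 = 6187.1 km = 6.187×10⁶ m.
By Kepler's third law T = 2π√(a³/μ) = 2π × 2.352×10³ = 1.478×10⁴ s.

T ≈ 14800 s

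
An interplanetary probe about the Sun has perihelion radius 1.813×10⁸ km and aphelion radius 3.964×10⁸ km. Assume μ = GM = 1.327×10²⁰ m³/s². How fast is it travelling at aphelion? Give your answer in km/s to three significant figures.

v ≈ 14.5 km/s

Semi-major axis a = (r_p + r_a)/2 = 2.8885×10⁸ km = 2.888×10¹¹ m.
Vis-viva: v² = μ(2/r − 1/a) = 1.327×10²⁰ × (5.045×10⁻¹² − 3.462×10⁻¹²) = 2.101×10⁸ m²/s².
v = 14500 m/s = 14.50 km/s.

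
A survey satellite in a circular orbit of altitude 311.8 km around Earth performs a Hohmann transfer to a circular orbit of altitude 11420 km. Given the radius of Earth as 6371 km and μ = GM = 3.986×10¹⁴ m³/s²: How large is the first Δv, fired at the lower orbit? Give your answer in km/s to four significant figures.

r₁ = 6371 + 311.8 = 6682.8 km = 6.6828×10⁶ m.
r₂ = 6371 + 11420 = 17791 km = 1.7791×10⁷ m.
Transfer ellipse a_t = (r₁ + r₂)/2 = 1.224×10⁷ m.
At r₁: circular v_c1 = √(μ/r₁) = 7723 m/s; transfer-perigee v_p = √[μ(2/r₁ − 1/a_t)] = 9312 m/s.
Δv₁ = v_p − v_c1 = 1589 m/s.
= 1.589 km/s.

Δv ≈ 1.589 km/s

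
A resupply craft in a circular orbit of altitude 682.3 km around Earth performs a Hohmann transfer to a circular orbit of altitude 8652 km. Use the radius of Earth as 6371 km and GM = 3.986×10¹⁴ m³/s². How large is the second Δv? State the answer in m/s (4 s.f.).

r₁ = 6371 + 682.3 = 7053.3 km = 7.0533×10⁶ m.
r₂ = 6371 + 8652 = 15023 km = 1.5023×10⁷ m.
Transfer ellipse a_t = (r₁ + r₂)/2 = 1.104×10⁷ m.
At r₁: circular v_c1 = √(μ/r₁) = 7517 m/s; transfer-perigee v_p = √[μ(2/r₁ − 1/a_t)] = 8770 m/s.
At r₂: circular v_c2 = √(μ/r₂) = 5151 m/s; transfer-apogee v_a = √[μ(2/r₂ − 1/a_t)] = 4118 m/s.
Δv₂ = v_c2 − v_a = 1033 m/s.

Δv ≈ 1033 m/s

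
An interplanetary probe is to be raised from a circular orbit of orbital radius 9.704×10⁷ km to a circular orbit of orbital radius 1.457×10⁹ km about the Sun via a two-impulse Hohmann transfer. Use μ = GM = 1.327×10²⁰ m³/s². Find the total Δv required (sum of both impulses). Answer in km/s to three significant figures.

Δv_total ≈ 19.8 km/s

r₁ = 9.704×10⁷ km = 9.704×10¹⁰ m.
r₂ = 1.457×10⁹ km = 1.457×10¹² m.
Transfer ellipse a_t = (r₁ + r₂)/2 = 7.770×10¹¹ m.
At r₁: circular v_c1 = √(μ/r₁) = 36980 m/s; transfer-perihelion v_p = √[μ(2/r₁ − 1/a_t)] = 50640 m/s.
Δv₁ = v_p − v_c1 = 13660 m/s.
At r₂: circular v_c2 = √(μ/r₂) = 9543 m/s; transfer-aphelion v_a = √[μ(2/r₂ − 1/a_t)] = 3373 m/s.
Δv₂ = v_c2 − v_a = 6171 m/s.
Total Δv = Δv₁ + Δv₂ = 19830 m/s = 19.83 km/s.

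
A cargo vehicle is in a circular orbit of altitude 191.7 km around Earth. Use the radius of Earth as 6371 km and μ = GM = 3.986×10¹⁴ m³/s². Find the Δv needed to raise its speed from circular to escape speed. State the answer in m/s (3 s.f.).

r = 6371 + 191.7 = 6562.7 km = 6.5627×10⁶ m.
Circular speed v_c = √(μ/r) = 7793 m/s.
Escape speed v_esc = √(2μ/r) = √2 × v_c = 11020 m/s.
Δv = v_esc − v_c = 3228 m/s.

Δv ≈ 3230 m/s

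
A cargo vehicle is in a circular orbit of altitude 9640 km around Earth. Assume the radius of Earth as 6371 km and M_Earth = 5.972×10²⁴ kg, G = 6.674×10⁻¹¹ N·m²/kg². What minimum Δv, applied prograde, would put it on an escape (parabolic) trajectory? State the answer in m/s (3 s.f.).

μ = GM = 6.674×10⁻¹¹ × 5.972×10²⁴ = 3.986×10¹⁴ m³/s².
r = 6371 + 9640 = 16011 km = 1.6011×10⁷ m.
Circular speed v_c = √(μ/r) = 4989 m/s.
Escape speed v_esc = √(2μ/r) = √2 × v_c = 7056 m/s.
Δv = v_esc − v_c = 2067 m/s.

Δv ≈ 2070 m/s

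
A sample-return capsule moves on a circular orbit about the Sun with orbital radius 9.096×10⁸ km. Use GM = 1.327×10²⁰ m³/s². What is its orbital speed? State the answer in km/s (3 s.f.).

r = 9.096×10⁸ km = 9.096×10¹¹ m.
For a circular orbit v = √(μ/r) = √(1.327×10²⁰ / 9.096×10¹¹) = √(1.459×10⁸) = 12080 m/s.
That is 12.08 km/s.

v ≈ 12.1 km/s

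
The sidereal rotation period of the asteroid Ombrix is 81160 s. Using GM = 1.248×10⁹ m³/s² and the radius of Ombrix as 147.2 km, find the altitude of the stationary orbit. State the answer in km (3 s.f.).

h_sync ≈ 446 km

A synchronous orbit has period T, so by Kepler's third law a = (μT²/4π²)^(1/3).
μT²/4π² = 1.248×10⁹ × (8.116×10⁴)² / 39.48 = 2.082×10¹⁷ m³.
a = 5.927×10⁵ m = 592.72 km.
Altitude h = a − R = 592.72 − 147.2 = 445.52 km.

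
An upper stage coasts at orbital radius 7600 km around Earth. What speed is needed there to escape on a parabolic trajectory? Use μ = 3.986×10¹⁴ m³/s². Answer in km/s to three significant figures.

r = 7600 km = 7.600×10⁶ m.
Escape speed v_esc = √(2μ/r) = √(2 × 3.986×10¹⁴ / 7.600×10⁶) = √(1.049×10⁸) = 10240 m/s.
= 10.24 km/s.

v_esc ≈ 10.2 km/s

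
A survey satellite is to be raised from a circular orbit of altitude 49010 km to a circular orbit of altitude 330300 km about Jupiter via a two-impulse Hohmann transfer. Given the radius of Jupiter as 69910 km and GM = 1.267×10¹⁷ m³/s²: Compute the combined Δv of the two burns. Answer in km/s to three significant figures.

r₁ = 69910 + 49010 = 118920 km = 1.1892×10⁸ m.
r₂ = 69910 + 330300 = 400210 km = 4.0021×10⁸ m.
Transfer ellipse a_t = (r₁ + r₂)/2 = 2.596×10⁸ m.
At r₁: circular v_c1 = √(μ/r₁) = 32640 m/s; transfer-perijove v_p = √[μ(2/r₁ − 1/a_t)] = 40530 m/s.
Δv₁ = v_p − v_c1 = 7890 m/s.
At r₂: circular v_c2 = √(μ/r₂) = 17790 m/s; transfer-apojove v_a = √[μ(2/r₂ − 1/a_t)] = 12040 m/s.
Δv₂ = v_c2 − v_a = 5749 m/s.
Total Δv = Δv₁ + Δv₂ = 13640 m/s = 13.64 km/s.

Δv_total ≈ 13.6 km/s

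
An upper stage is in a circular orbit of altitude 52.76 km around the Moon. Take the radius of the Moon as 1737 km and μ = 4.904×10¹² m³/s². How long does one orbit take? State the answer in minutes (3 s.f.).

T ≈ 113 minutes

r = 1737 + 52.76 = 1789.8 km = 1.7898×10⁶ m.
Kepler's third law: T = 2π√(r³/μ) = 2π√((1.790×10⁶)³ / 4.904×10¹²).
r³/μ = 1.169×10⁶ s², so T = 2π × 1.081×10³ = 6.794×10³ s.
Converting: 6.794×10³ s ÷ 60.00 = 113.2 minutes.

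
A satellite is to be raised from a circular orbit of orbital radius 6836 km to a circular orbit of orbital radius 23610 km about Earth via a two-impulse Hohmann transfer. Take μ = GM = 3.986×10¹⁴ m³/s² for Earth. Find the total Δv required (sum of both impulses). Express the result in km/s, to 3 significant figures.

Δv_total ≈ 3.23 km/s

r₁ = 6836 km = 6.836×10⁶ m.
r₂ = 23610 km = 2.361×10⁷ m.
Transfer ellipse a_t = (r₁ + r₂)/2 = 1.522×10⁷ m.
At r₁: circular v_c1 = √(μ/r₁) = 7636 m/s; transfer-perigee v_p = √[μ(2/r₁ − 1/a_t)] = 9510 m/s.
Δv₁ = v_p − v_c1 = 1874 m/s.
At r₂: circular v_c2 = √(μ/r₂) = 4109 m/s; transfer-apogee v_a = √[μ(2/r₂ − 1/a_t)] = 2753 m/s.
Δv₂ = v_c2 − v_a = 1355 m/s.
Total Δv = Δv₁ + Δv₂ = 3229 m/s = 3.229 km/s.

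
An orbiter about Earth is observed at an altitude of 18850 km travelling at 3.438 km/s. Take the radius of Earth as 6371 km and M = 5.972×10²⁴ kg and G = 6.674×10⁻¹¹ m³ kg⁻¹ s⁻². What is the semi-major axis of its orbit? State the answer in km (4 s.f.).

μ = GM = 6.674×10⁻¹¹ × 5.972×10²⁴ = 3.986×10¹⁴ m³/s².
r = 6371 + 18850 = 25221 km = 2.522×10⁷ m.
Vis-viva rearranged: 1/a = 2/r − v²/μ = 7.930×10⁻⁸ − 2.966×10⁻⁸ = 4.964×10⁻⁸ m⁻¹.
a = 2.014×10⁷ m = 20144 km.

a ≈ 20140 km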